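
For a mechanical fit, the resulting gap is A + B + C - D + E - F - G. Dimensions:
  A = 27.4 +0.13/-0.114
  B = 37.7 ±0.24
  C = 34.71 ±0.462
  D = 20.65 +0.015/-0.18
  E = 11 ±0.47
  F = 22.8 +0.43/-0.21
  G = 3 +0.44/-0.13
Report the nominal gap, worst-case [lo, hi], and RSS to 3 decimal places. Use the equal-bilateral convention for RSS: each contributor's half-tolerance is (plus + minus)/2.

nominal=64.360 wc=[62.189,66.182] rss=0.837

Stack each dimension's contribution:
  +A: nom +27.400 → Σnom=27.400; wc +0.130/-0.114 → slack +0.130/-0.114; half-tol=0.122, Σhalf²=0.014884
  +B: nom +37.700 → Σnom=65.100; wc +0.240/-0.240 → slack +0.370/-0.354; half-tol=0.240, Σhalf²=0.072484
  +C: nom +34.710 → Σnom=99.810; wc +0.462/-0.462 → slack +0.832/-0.816; half-tol=0.462, Σhalf²=0.285928
  -D: nom -20.650 → Σnom=79.160; wc +0.180/-0.015 → slack +1.012/-0.831; half-tol=0.098, Σhalf²=0.295434
  +E: nom +11.000 → Σnom=90.160; wc +0.470/-0.470 → slack +1.482/-1.301; half-tol=0.470, Σhalf²=0.516334
  -F: nom -22.800 → Σnom=67.360; wc +0.210/-0.430 → slack +1.692/-1.731; half-tol=0.320, Σhalf²=0.618734
  -G: nom -3.000 → Σnom=64.360; wc +0.130/-0.440 → slack +1.822/-2.171; half-tol=0.285, Σhalf²=0.699959
Nominal = 64.360. Worst-case = [64.360 - 2.171, 64.360 + 1.822] = [62.189, 66.182]. RSS = √0.699959 = 0.837.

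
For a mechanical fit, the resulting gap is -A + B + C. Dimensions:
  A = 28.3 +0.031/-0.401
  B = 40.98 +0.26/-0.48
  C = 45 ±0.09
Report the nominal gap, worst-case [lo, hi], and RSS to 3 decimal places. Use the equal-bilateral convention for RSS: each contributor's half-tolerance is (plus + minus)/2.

nominal=57.680 wc=[57.079,58.431] rss=0.438

Stack each dimension's contribution:
  -A: nom -28.300 → Σnom=-28.300; wc +0.401/-0.031 → slack +0.401/-0.031; half-tol=0.216, Σhalf²=0.046656
  +B: nom +40.980 → Σnom=12.680; wc +0.260/-0.480 → slack +0.661/-0.511; half-tol=0.370, Σhalf²=0.183556
  +C: nom +45.000 → Σnom=57.680; wc +0.090/-0.090 → slack +0.751/-0.601; half-tol=0.090, Σhalf²=0.191656
Nominal = 57.680. Worst-case = [57.680 - 0.601, 57.680 + 0.751] = [57.079, 58.431]. RSS = √0.191656 = 0.438.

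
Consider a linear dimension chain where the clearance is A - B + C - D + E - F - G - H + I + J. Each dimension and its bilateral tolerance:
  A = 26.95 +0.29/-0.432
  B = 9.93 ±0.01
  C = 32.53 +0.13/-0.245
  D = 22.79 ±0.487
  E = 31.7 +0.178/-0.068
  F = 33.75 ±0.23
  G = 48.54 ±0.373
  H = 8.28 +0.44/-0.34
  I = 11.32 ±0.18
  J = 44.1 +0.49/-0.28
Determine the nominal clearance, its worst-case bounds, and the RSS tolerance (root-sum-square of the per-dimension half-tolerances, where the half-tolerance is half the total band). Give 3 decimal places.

nominal=23.310 wc=[20.565,26.018] rss=0.971

Stack each dimension's contribution:
  +A: nom +26.950 → Σnom=26.950; wc +0.290/-0.432 → slack +0.290/-0.432; half-tol=0.361, Σhalf²=0.130321
  -B: nom -9.930 → Σnom=17.020; wc +0.010/-0.010 → slack +0.300/-0.442; half-tol=0.010, Σhalf²=0.130421
  +C: nom +32.530 → Σnom=49.550; wc +0.130/-0.245 → slack +0.430/-0.687; half-tol=0.188, Σhalf²=0.165577
  -D: nom -22.790 → Σnom=26.760; wc +0.487/-0.487 → slack +0.917/-1.174; half-tol=0.487, Σhalf²=0.402746
  +E: nom +31.700 → Σnom=58.460; wc +0.178/-0.068 → slack +1.095/-1.242; half-tol=0.123, Σhalf²=0.417875
  -F: nom -33.750 → Σnom=24.710; wc +0.230/-0.230 → slack +1.325/-1.472; half-tol=0.230, Σhalf²=0.470775
  -G: nom -48.540 → Σnom=-23.830; wc +0.373/-0.373 → slack +1.698/-1.845; half-tol=0.373, Σhalf²=0.609904
  -H: nom -8.280 → Σnom=-32.110; wc +0.340/-0.440 → slack +2.038/-2.285; half-tol=0.390, Σhalf²=0.762004
  +I: nom +11.320 → Σnom=-20.790; wc +0.180/-0.180 → slack +2.218/-2.465; half-tol=0.180, Σhalf²=0.794404
  +J: nom +44.100 → Σnom=23.310; wc +0.490/-0.280 → slack +2.708/-2.745; half-tol=0.385, Σhalf²=0.942629
Nominal = 23.310. Worst-case = [23.310 - 2.745, 23.310 + 2.708] = [20.565, 26.018]. RSS = √0.942629 = 0.971.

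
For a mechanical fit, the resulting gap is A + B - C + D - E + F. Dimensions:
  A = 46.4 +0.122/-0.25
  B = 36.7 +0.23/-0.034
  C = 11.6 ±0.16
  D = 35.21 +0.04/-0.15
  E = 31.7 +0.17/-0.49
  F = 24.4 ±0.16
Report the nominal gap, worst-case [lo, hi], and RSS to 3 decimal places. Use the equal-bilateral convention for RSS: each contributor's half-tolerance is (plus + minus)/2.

nominal=99.410 wc=[98.486,100.612] rss=0.470

Stack each dimension's contribution:
  +A: nom +46.400 → Σnom=46.400; wc +0.122/-0.250 → slack +0.122/-0.250; half-tol=0.186, Σhalf²=0.034596
  +B: nom +36.700 → Σnom=83.100; wc +0.230/-0.034 → slack +0.352/-0.284; half-tol=0.132, Σhalf²=0.052020
  -C: nom -11.600 → Σnom=71.500; wc +0.160/-0.160 → slack +0.512/-0.444; half-tol=0.160, Σhalf²=0.077620
  +D: nom +35.210 → Σnom=106.710; wc +0.040/-0.150 → slack +0.552/-0.594; half-tol=0.095, Σhalf²=0.086645
  -E: nom -31.700 → Σnom=75.010; wc +0.490/-0.170 → slack +1.042/-0.764; half-tol=0.330, Σhalf²=0.195545
  +F: nom +24.400 → Σnom=99.410; wc +0.160/-0.160 → slack +1.202/-0.924; half-tol=0.160, Σhalf²=0.221145
Nominal = 99.410. Worst-case = [99.410 - 0.924, 99.410 + 1.202] = [98.486, 100.612]. RSS = √0.221145 = 0.470.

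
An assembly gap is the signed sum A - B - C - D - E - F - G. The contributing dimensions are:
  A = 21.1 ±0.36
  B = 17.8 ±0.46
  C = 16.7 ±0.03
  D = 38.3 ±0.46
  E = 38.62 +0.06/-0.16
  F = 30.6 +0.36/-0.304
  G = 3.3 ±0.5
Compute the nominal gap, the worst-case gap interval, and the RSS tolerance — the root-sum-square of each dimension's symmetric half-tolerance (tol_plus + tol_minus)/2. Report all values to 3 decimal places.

Stack each dimension's contribution:
  +A: nom +21.100 → Σnom=21.100; wc +0.360/-0.360 → slack +0.360/-0.360; half-tol=0.360, Σhalf²=0.129600
  -B: nom -17.800 → Σnom=3.300; wc +0.460/-0.460 → slack +0.820/-0.820; half-tol=0.460, Σhalf²=0.341200
  -C: nom -16.700 → Σnom=-13.400; wc +0.030/-0.030 → slack +0.850/-0.850; half-tol=0.030, Σhalf²=0.342100
  -D: nom -38.300 → Σnom=-51.700; wc +0.460/-0.460 → slack +1.310/-1.310; half-tol=0.460, Σhalf²=0.553700
  -E: nom -38.620 → Σnom=-90.320; wc +0.160/-0.060 → slack +1.470/-1.370; half-tol=0.110, Σhalf²=0.565800
  -F: nom -30.600 → Σnom=-120.920; wc +0.304/-0.360 → slack +1.774/-1.730; half-tol=0.332, Σhalf²=0.676024
  -G: nom -3.300 → Σnom=-124.220; wc +0.500/-0.500 → slack +2.274/-2.230; half-tol=0.500, Σhalf²=0.926024
Nominal = -124.220. Worst-case = [-124.220 - 2.230, -124.220 + 2.274] = [-126.450, -121.946]. RSS = √0.926024 = 0.962.

nominal=-124.220 wc=[-126.450,-121.946] rss=0.962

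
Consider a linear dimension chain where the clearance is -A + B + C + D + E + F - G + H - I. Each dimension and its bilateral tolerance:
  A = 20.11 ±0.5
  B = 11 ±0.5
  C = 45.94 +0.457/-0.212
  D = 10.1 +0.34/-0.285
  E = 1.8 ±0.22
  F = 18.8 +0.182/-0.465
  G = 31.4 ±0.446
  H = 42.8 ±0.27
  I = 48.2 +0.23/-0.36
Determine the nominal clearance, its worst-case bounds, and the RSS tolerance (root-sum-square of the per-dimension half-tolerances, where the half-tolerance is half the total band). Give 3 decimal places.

Stack each dimension's contribution:
  -A: nom -20.110 → Σnom=-20.110; wc +0.500/-0.500 → slack +0.500/-0.500; half-tol=0.500, Σhalf²=0.250000
  +B: nom +11.000 → Σnom=-9.110; wc +0.500/-0.500 → slack +1.000/-1.000; half-tol=0.500, Σhalf²=0.500000
  +C: nom +45.940 → Σnom=36.830; wc +0.457/-0.212 → slack +1.457/-1.212; half-tol=0.335, Σhalf²=0.611890
  +D: nom +10.100 → Σnom=46.930; wc +0.340/-0.285 → slack +1.797/-1.497; half-tol=0.312, Σhalf²=0.709546
  +E: nom +1.800 → Σnom=48.730; wc +0.220/-0.220 → slack +2.017/-1.717; half-tol=0.220, Σhalf²=0.757946
  +F: nom +18.800 → Σnom=67.530; wc +0.182/-0.465 → slack +2.199/-2.182; half-tol=0.324, Σhalf²=0.862599
  -G: nom -31.400 → Σnom=36.130; wc +0.446/-0.446 → slack +2.645/-2.628; half-tol=0.446, Σhalf²=1.061515
  +H: nom +42.800 → Σnom=78.930; wc +0.270/-0.270 → slack +2.915/-2.898; half-tol=0.270, Σhalf²=1.134415
  -I: nom -48.200 → Σnom=30.730; wc +0.360/-0.230 → slack +3.275/-3.128; half-tol=0.295, Σhalf²=1.221440
Nominal = 30.730. Worst-case = [30.730 - 3.128, 30.730 + 3.275] = [27.602, 34.005]. RSS = √1.221440 = 1.105.

nominal=30.730 wc=[27.602,34.005] rss=1.105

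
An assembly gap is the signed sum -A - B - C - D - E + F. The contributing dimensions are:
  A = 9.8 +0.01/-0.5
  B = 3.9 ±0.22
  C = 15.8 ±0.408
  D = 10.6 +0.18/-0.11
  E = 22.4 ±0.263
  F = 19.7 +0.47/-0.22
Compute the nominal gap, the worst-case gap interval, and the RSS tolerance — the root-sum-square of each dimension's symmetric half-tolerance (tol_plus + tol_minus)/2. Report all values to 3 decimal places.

Stack each dimension's contribution:
  -A: nom -9.800 → Σnom=-9.800; wc +0.500/-0.010 → slack +0.500/-0.010; half-tol=0.255, Σhalf²=0.065025
  -B: nom -3.900 → Σnom=-13.700; wc +0.220/-0.220 → slack +0.720/-0.230; half-tol=0.220, Σhalf²=0.113425
  -C: nom -15.800 → Σnom=-29.500; wc +0.408/-0.408 → slack +1.128/-0.638; half-tol=0.408, Σhalf²=0.279889
  -D: nom -10.600 → Σnom=-40.100; wc +0.110/-0.180 → slack +1.238/-0.818; half-tol=0.145, Σhalf²=0.300914
  -E: nom -22.400 → Σnom=-62.500; wc +0.263/-0.263 → slack +1.501/-1.081; half-tol=0.263, Σhalf²=0.370083
  +F: nom +19.700 → Σnom=-42.800; wc +0.470/-0.220 → slack +1.971/-1.301; half-tol=0.345, Σhalf²=0.489108
Nominal = -42.800. Worst-case = [-42.800 - 1.301, -42.800 + 1.971] = [-44.101, -40.829]. RSS = √0.489108 = 0.699.

nominal=-42.800 wc=[-44.101,-40.829] rss=0.699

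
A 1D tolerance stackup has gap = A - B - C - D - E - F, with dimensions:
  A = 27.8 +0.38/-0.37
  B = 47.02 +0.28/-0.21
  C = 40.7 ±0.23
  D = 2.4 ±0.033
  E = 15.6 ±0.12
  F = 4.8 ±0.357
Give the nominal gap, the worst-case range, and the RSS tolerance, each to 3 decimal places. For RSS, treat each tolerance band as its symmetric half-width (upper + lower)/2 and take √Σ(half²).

Stack each dimension's contribution:
  +A: nom +27.800 → Σnom=27.800; wc +0.380/-0.370 → slack +0.380/-0.370; half-tol=0.375, Σhalf²=0.140625
  -B: nom -47.020 → Σnom=-19.220; wc +0.210/-0.280 → slack +0.590/-0.650; half-tol=0.245, Σhalf²=0.200650
  -C: nom -40.700 → Σnom=-59.920; wc +0.230/-0.230 → slack +0.820/-0.880; half-tol=0.230, Σhalf²=0.253550
  -D: nom -2.400 → Σnom=-62.320; wc +0.033/-0.033 → slack +0.853/-0.913; half-tol=0.033, Σhalf²=0.254639
  -E: nom -15.600 → Σnom=-77.920; wc +0.120/-0.120 → slack +0.973/-1.033; half-tol=0.120, Σhalf²=0.269039
  -F: nom -4.800 → Σnom=-82.720; wc +0.357/-0.357 → slack +1.330/-1.390; half-tol=0.357, Σhalf²=0.396488
Nominal = -82.720. Worst-case = [-82.720 - 1.390, -82.720 + 1.330] = [-84.110, -81.390]. RSS = √0.396488 = 0.630.

nominal=-82.720 wc=[-84.110,-81.390] rss=0.630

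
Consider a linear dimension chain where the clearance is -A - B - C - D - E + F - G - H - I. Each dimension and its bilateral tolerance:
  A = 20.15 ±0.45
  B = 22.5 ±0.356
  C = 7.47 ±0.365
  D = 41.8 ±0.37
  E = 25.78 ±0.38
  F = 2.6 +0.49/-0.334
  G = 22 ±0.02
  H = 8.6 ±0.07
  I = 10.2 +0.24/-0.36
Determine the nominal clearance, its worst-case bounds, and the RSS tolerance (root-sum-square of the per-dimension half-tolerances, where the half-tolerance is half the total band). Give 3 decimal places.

nominal=-155.900 wc=[-158.485,-153.039] rss=1.004

Stack each dimension's contribution:
  -A: nom -20.150 → Σnom=-20.150; wc +0.450/-0.450 → slack +0.450/-0.450; half-tol=0.450, Σhalf²=0.202500
  -B: nom -22.500 → Σnom=-42.650; wc +0.356/-0.356 → slack +0.806/-0.806; half-tol=0.356, Σhalf²=0.329236
  -C: nom -7.470 → Σnom=-50.120; wc +0.365/-0.365 → slack +1.171/-1.171; half-tol=0.365, Σhalf²=0.462461
  -D: nom -41.800 → Σnom=-91.920; wc +0.370/-0.370 → slack +1.541/-1.541; half-tol=0.370, Σhalf²=0.599361
  -E: nom -25.780 → Σnom=-117.700; wc +0.380/-0.380 → slack +1.921/-1.921; half-tol=0.380, Σhalf²=0.743761
  +F: nom +2.600 → Σnom=-115.100; wc +0.490/-0.334 → slack +2.411/-2.255; half-tol=0.412, Σhalf²=0.913505
  -G: nom -22.000 → Σnom=-137.100; wc +0.020/-0.020 → slack +2.431/-2.275; half-tol=0.020, Σhalf²=0.913905
  -H: nom -8.600 → Σnom=-145.700; wc +0.070/-0.070 → slack +2.501/-2.345; half-tol=0.070, Σhalf²=0.918805
  -I: nom -10.200 → Σnom=-155.900; wc +0.360/-0.240 → slack +2.861/-2.585; half-tol=0.300, Σhalf²=1.008805
Nominal = -155.900. Worst-case = [-155.900 - 2.585, -155.900 + 2.861] = [-158.485, -153.039]. RSS = √1.008805 = 1.004.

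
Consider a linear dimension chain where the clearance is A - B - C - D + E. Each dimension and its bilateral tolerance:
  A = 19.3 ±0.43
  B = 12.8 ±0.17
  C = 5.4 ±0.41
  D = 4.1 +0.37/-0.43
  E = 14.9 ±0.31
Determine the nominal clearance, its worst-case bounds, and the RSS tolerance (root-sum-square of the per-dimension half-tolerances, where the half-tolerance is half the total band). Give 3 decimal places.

nominal=11.900 wc=[10.210,13.650] rss=0.799

Stack each dimension's contribution:
  +A: nom +19.300 → Σnom=19.300; wc +0.430/-0.430 → slack +0.430/-0.430; half-tol=0.430, Σhalf²=0.184900
  -B: nom -12.800 → Σnom=6.500; wc +0.170/-0.170 → slack +0.600/-0.600; half-tol=0.170, Σhalf²=0.213800
  -C: nom -5.400 → Σnom=1.100; wc +0.410/-0.410 → slack +1.010/-1.010; half-tol=0.410, Σhalf²=0.381900
  -D: nom -4.100 → Σnom=-3.000; wc +0.430/-0.370 → slack +1.440/-1.380; half-tol=0.400, Σhalf²=0.541900
  +E: nom +14.900 → Σnom=11.900; wc +0.310/-0.310 → slack +1.750/-1.690; half-tol=0.310, Σhalf²=0.638000
Nominal = 11.900. Worst-case = [11.900 - 1.690, 11.900 + 1.750] = [10.210, 13.650]. RSS = √0.638000 = 0.799.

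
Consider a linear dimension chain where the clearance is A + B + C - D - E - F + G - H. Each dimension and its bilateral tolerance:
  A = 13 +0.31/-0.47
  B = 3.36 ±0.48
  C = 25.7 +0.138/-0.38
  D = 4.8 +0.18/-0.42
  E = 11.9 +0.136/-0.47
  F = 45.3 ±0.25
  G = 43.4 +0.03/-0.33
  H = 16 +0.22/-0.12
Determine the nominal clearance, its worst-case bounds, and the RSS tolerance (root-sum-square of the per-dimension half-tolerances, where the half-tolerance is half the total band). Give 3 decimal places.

nominal=7.460 wc=[5.014,9.678] rss=0.869

Stack each dimension's contribution:
  +A: nom +13.000 → Σnom=13.000; wc +0.310/-0.470 → slack +0.310/-0.470; half-tol=0.390, Σhalf²=0.152100
  +B: nom +3.360 → Σnom=16.360; wc +0.480/-0.480 → slack +0.790/-0.950; half-tol=0.480, Σhalf²=0.382500
  +C: nom +25.700 → Σnom=42.060; wc +0.138/-0.380 → slack +0.928/-1.330; half-tol=0.259, Σhalf²=0.449581
  -D: nom -4.800 → Σnom=37.260; wc +0.420/-0.180 → slack +1.348/-1.510; half-tol=0.300, Σhalf²=0.539581
  -E: nom -11.900 → Σnom=25.360; wc +0.470/-0.136 → slack +1.818/-1.646; half-tol=0.303, Σhalf²=0.631390
  -F: nom -45.300 → Σnom=-19.940; wc +0.250/-0.250 → slack +2.068/-1.896; half-tol=0.250, Σhalf²=0.693890
  +G: nom +43.400 → Σnom=23.460; wc +0.030/-0.330 → slack +2.098/-2.226; half-tol=0.180, Σhalf²=0.726290
  -H: nom -16.000 → Σnom=7.460; wc +0.120/-0.220 → slack +2.218/-2.446; half-tol=0.170, Σhalf²=0.755190
Nominal = 7.460. Worst-case = [7.460 - 2.446, 7.460 + 2.218] = [5.014, 9.678]. RSS = √0.755190 = 0.869.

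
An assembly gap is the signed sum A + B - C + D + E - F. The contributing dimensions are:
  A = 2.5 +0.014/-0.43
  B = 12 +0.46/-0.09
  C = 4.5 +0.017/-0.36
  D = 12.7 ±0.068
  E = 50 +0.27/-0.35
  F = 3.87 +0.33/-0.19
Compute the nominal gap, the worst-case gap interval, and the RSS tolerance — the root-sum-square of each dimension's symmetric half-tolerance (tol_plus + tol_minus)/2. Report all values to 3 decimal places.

nominal=68.830 wc=[67.545,70.192] rss=0.573

Stack each dimension's contribution:
  +A: nom +2.500 → Σnom=2.500; wc +0.014/-0.430 → slack +0.014/-0.430; half-tol=0.222, Σhalf²=0.049284
  +B: nom +12.000 → Σnom=14.500; wc +0.460/-0.090 → slack +0.474/-0.520; half-tol=0.275, Σhalf²=0.124909
  -C: nom -4.500 → Σnom=10.000; wc +0.360/-0.017 → slack +0.834/-0.537; half-tol=0.189, Σhalf²=0.160441
  +D: nom +12.700 → Σnom=22.700; wc +0.068/-0.068 → slack +0.902/-0.605; half-tol=0.068, Σhalf²=0.165065
  +E: nom +50.000 → Σnom=72.700; wc +0.270/-0.350 → slack +1.172/-0.955; half-tol=0.310, Σhalf²=0.261165
  -F: nom -3.870 → Σnom=68.830; wc +0.190/-0.330 → slack +1.362/-1.285; half-tol=0.260, Σhalf²=0.328765
Nominal = 68.830. Worst-case = [68.830 - 1.285, 68.830 + 1.362] = [67.545, 70.192]. RSS = √0.328765 = 0.573.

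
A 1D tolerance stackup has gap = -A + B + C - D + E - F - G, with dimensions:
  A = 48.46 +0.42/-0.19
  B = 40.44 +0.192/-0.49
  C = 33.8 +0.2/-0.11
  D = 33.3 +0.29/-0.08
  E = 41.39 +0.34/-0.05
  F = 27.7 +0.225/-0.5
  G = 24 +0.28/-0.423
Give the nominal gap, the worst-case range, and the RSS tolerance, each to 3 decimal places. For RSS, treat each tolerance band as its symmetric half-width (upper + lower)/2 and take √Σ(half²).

Stack each dimension's contribution:
  -A: nom -48.460 → Σnom=-48.460; wc +0.190/-0.420 → slack +0.190/-0.420; half-tol=0.305, Σhalf²=0.093025
  +B: nom +40.440 → Σnom=-8.020; wc +0.192/-0.490 → slack +0.382/-0.910; half-tol=0.341, Σhalf²=0.209306
  +C: nom +33.800 → Σnom=25.780; wc +0.200/-0.110 → slack +0.582/-1.020; half-tol=0.155, Σhalf²=0.233331
  -D: nom -33.300 → Σnom=-7.520; wc +0.080/-0.290 → slack +0.662/-1.310; half-tol=0.185, Σhalf²=0.267556
  +E: nom +41.390 → Σnom=33.870; wc +0.340/-0.050 → slack +1.002/-1.360; half-tol=0.195, Σhalf²=0.305581
  -F: nom -27.700 → Σnom=6.170; wc +0.500/-0.225 → slack +1.502/-1.585; half-tol=0.362, Σhalf²=0.436987
  -G: nom -24.000 → Σnom=-17.830; wc +0.423/-0.280 → slack +1.925/-1.865; half-tol=0.352, Σhalf²=0.560539
Nominal = -17.830. Worst-case = [-17.830 - 1.865, -17.830 + 1.925] = [-19.695, -15.905]. RSS = √0.560539 = 0.749.

nominal=-17.830 wc=[-19.695,-15.905] rss=0.749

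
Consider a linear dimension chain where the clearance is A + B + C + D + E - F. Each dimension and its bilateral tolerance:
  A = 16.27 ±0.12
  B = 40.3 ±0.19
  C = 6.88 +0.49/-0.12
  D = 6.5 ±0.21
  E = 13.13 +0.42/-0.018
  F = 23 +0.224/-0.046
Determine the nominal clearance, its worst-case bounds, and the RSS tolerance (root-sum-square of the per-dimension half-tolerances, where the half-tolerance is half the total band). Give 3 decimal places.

nominal=60.080 wc=[59.198,61.556] rss=0.504

Stack each dimension's contribution:
  +A: nom +16.270 → Σnom=16.270; wc +0.120/-0.120 → slack +0.120/-0.120; half-tol=0.120, Σhalf²=0.014400
  +B: nom +40.300 → Σnom=56.570; wc +0.190/-0.190 → slack +0.310/-0.310; half-tol=0.190, Σhalf²=0.050500
  +C: nom +6.880 → Σnom=63.450; wc +0.490/-0.120 → slack +0.800/-0.430; half-tol=0.305, Σhalf²=0.143525
  +D: nom +6.500 → Σnom=69.950; wc +0.210/-0.210 → slack +1.010/-0.640; half-tol=0.210, Σhalf²=0.187625
  +E: nom +13.130 → Σnom=83.080; wc +0.420/-0.018 → slack +1.430/-0.658; half-tol=0.219, Σhalf²=0.235586
  -F: nom -23.000 → Σnom=60.080; wc +0.046/-0.224 → slack +1.476/-0.882; half-tol=0.135, Σhalf²=0.253811
Nominal = 60.080. Worst-case = [60.080 - 0.882, 60.080 + 1.476] = [59.198, 61.556]. RSS = √0.253811 = 0.504.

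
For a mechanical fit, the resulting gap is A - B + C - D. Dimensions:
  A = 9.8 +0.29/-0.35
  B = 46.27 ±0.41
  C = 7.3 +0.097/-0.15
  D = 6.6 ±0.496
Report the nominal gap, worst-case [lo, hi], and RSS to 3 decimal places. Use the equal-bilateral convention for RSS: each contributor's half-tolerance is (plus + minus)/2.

nominal=-35.770 wc=[-37.176,-34.477] rss=0.729

Stack each dimension's contribution:
  +A: nom +9.800 → Σnom=9.800; wc +0.290/-0.350 → slack +0.290/-0.350; half-tol=0.320, Σhalf²=0.102400
  -B: nom -46.270 → Σnom=-36.470; wc +0.410/-0.410 → slack +0.700/-0.760; half-tol=0.410, Σhalf²=0.270500
  +C: nom +7.300 → Σnom=-29.170; wc +0.097/-0.150 → slack +0.797/-0.910; half-tol=0.123, Σhalf²=0.285752
  -D: nom -6.600 → Σnom=-35.770; wc +0.496/-0.496 → slack +1.293/-1.406; half-tol=0.496, Σhalf²=0.531768
Nominal = -35.770. Worst-case = [-35.770 - 1.406, -35.770 + 1.293] = [-37.176, -34.477]. RSS = √0.531768 = 0.729.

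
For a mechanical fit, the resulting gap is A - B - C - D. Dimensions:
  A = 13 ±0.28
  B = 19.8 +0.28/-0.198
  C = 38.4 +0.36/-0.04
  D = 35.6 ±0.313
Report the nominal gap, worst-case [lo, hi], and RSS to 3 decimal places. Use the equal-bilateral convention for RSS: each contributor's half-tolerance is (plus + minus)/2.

nominal=-80.800 wc=[-82.033,-79.969] rss=0.523

Stack each dimension's contribution:
  +A: nom +13.000 → Σnom=13.000; wc +0.280/-0.280 → slack +0.280/-0.280; half-tol=0.280, Σhalf²=0.078400
  -B: nom -19.800 → Σnom=-6.800; wc +0.198/-0.280 → slack +0.478/-0.560; half-tol=0.239, Σhalf²=0.135521
  -C: nom -38.400 → Σnom=-45.200; wc +0.040/-0.360 → slack +0.518/-0.920; half-tol=0.200, Σhalf²=0.175521
  -D: nom -35.600 → Σnom=-80.800; wc +0.313/-0.313 → slack +0.831/-1.233; half-tol=0.313, Σhalf²=0.273490
Nominal = -80.800. Worst-case = [-80.800 - 1.233, -80.800 + 0.831] = [-82.033, -79.969]. RSS = √0.273490 = 0.523.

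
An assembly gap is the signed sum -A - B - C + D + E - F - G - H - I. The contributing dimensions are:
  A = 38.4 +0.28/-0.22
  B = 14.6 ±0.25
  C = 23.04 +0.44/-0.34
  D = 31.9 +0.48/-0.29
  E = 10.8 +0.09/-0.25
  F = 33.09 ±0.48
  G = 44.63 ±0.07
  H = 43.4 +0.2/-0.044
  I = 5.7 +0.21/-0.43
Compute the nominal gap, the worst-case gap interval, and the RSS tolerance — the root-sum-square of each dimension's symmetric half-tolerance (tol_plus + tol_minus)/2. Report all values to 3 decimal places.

nominal=-160.160 wc=[-162.630,-157.756] rss=0.898

Stack each dimension's contribution:
  -A: nom -38.400 → Σnom=-38.400; wc +0.220/-0.280 → slack +0.220/-0.280; half-tol=0.250, Σhalf²=0.062500
  -B: nom -14.600 → Σnom=-53.000; wc +0.250/-0.250 → slack +0.470/-0.530; half-tol=0.250, Σhalf²=0.125000
  -C: nom -23.040 → Σnom=-76.040; wc +0.340/-0.440 → slack +0.810/-0.970; half-tol=0.390, Σhalf²=0.277100
  +D: nom +31.900 → Σnom=-44.140; wc +0.480/-0.290 → slack +1.290/-1.260; half-tol=0.385, Σhalf²=0.425325
  +E: nom +10.800 → Σnom=-33.340; wc +0.090/-0.250 → slack +1.380/-1.510; half-tol=0.170, Σhalf²=0.454225
  -F: nom -33.090 → Σnom=-66.430; wc +0.480/-0.480 → slack +1.860/-1.990; half-tol=0.480, Σhalf²=0.684625
  -G: nom -44.630 → Σnom=-111.060; wc +0.070/-0.070 → slack +1.930/-2.060; half-tol=0.070, Σhalf²=0.689525
  -H: nom -43.400 → Σnom=-154.460; wc +0.044/-0.200 → slack +1.974/-2.260; half-tol=0.122, Σhalf²=0.704409
  -I: nom -5.700 → Σnom=-160.160; wc +0.430/-0.210 → slack +2.404/-2.470; half-tol=0.320, Σhalf²=0.806809
Nominal = -160.160. Worst-case = [-160.160 - 2.470, -160.160 + 2.404] = [-162.630, -157.756]. RSS = √0.806809 = 0.898.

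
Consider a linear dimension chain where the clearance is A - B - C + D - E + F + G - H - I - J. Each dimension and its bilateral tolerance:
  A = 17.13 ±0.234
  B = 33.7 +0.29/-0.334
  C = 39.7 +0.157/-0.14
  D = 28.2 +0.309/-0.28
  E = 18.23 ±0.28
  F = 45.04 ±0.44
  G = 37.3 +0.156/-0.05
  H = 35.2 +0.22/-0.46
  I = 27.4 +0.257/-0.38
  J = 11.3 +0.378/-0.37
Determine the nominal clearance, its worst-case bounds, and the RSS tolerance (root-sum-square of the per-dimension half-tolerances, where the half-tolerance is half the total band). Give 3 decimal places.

Stack each dimension's contribution:
  +A: nom +17.130 → Σnom=17.130; wc +0.234/-0.234 → slack +0.234/-0.234; half-tol=0.234, Σhalf²=0.054756
  -B: nom -33.700 → Σnom=-16.570; wc +0.334/-0.290 → slack +0.568/-0.524; half-tol=0.312, Σhalf²=0.152100
  -C: nom -39.700 → Σnom=-56.270; wc +0.140/-0.157 → slack +0.708/-0.681; half-tol=0.149, Σhalf²=0.174152
  +D: nom +28.200 → Σnom=-28.070; wc +0.309/-0.280 → slack +1.017/-0.961; half-tol=0.294, Σhalf²=0.260883
  -E: nom -18.230 → Σnom=-46.300; wc +0.280/-0.280 → slack +1.297/-1.241; half-tol=0.280, Σhalf²=0.339283
  +F: nom +45.040 → Σnom=-1.260; wc +0.440/-0.440 → slack +1.737/-1.681; half-tol=0.440, Σhalf²=0.532883
  +G: nom +37.300 → Σnom=36.040; wc +0.156/-0.050 → slack +1.893/-1.731; half-tol=0.103, Σhalf²=0.543492
  -H: nom -35.200 → Σnom=0.840; wc +0.460/-0.220 → slack +2.353/-1.951; half-tol=0.340, Σhalf²=0.659092
  -I: nom -27.400 → Σnom=-26.560; wc +0.380/-0.257 → slack +2.733/-2.208; half-tol=0.319, Σhalf²=0.760534
  -J: nom -11.300 → Σnom=-37.860; wc +0.370/-0.378 → slack +3.103/-2.586; half-tol=0.374, Σhalf²=0.900410
Nominal = -37.860. Worst-case = [-37.860 - 2.586, -37.860 + 3.103] = [-40.446, -34.757]. RSS = √0.900410 = 0.949.

nominal=-37.860 wc=[-40.446,-34.757] rss=0.949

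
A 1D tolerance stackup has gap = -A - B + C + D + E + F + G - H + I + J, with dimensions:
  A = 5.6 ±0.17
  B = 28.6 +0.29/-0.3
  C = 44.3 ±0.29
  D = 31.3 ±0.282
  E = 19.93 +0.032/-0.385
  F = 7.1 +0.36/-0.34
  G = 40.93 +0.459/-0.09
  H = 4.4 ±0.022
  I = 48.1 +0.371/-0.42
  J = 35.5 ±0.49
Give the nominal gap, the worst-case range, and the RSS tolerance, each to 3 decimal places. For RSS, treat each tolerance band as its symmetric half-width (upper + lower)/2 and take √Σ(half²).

Stack each dimension's contribution:
  -A: nom -5.600 → Σnom=-5.600; wc +0.170/-0.170 → slack +0.170/-0.170; half-tol=0.170, Σhalf²=0.028900
  -B: nom -28.600 → Σnom=-34.200; wc +0.300/-0.290 → slack +0.470/-0.460; half-tol=0.295, Σhalf²=0.115925
  +C: nom +44.300 → Σnom=10.100; wc +0.290/-0.290 → slack +0.760/-0.750; half-tol=0.290, Σhalf²=0.200025
  +D: nom +31.300 → Σnom=41.400; wc +0.282/-0.282 → slack +1.042/-1.032; half-tol=0.282, Σhalf²=0.279549
  +E: nom +19.930 → Σnom=61.330; wc +0.032/-0.385 → slack +1.074/-1.417; half-tol=0.209, Σhalf²=0.323021
  +F: nom +7.100 → Σnom=68.430; wc +0.360/-0.340 → slack +1.434/-1.757; half-tol=0.350, Σhalf²=0.445521
  +G: nom +40.930 → Σnom=109.360; wc +0.459/-0.090 → slack +1.893/-1.847; half-tol=0.275, Σhalf²=0.520871
  -H: nom -4.400 → Σnom=104.960; wc +0.022/-0.022 → slack +1.915/-1.869; half-tol=0.022, Σhalf²=0.521355
  +I: nom +48.100 → Σnom=153.060; wc +0.371/-0.420 → slack +2.286/-2.289; half-tol=0.395, Σhalf²=0.677776
  +J: nom +35.500 → Σnom=188.560; wc +0.490/-0.490 → slack +2.776/-2.779; half-tol=0.490, Σhalf²=0.917876
Nominal = 188.560. Worst-case = [188.560 - 2.779, 188.560 + 2.776] = [185.781, 191.336]. RSS = √0.917876 = 0.958.

nominal=188.560 wc=[185.781,191.336] rss=0.958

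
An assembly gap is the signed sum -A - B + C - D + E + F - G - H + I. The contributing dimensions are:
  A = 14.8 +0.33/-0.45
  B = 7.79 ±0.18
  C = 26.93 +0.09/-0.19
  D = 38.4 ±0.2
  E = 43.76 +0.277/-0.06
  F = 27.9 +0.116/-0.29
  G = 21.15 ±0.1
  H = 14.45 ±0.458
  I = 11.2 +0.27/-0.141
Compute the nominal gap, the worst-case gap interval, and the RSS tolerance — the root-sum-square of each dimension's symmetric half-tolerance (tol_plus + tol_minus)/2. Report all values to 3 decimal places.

Stack each dimension's contribution:
  -A: nom -14.800 → Σnom=-14.800; wc +0.450/-0.330 → slack +0.450/-0.330; half-tol=0.390, Σhalf²=0.152100
  -B: nom -7.790 → Σnom=-22.590; wc +0.180/-0.180 → slack +0.630/-0.510; half-tol=0.180, Σhalf²=0.184500
  +C: nom +26.930 → Σnom=4.340; wc +0.090/-0.190 → slack +0.720/-0.700; half-tol=0.140, Σhalf²=0.204100
  -D: nom -38.400 → Σnom=-34.060; wc +0.200/-0.200 → slack +0.920/-0.900; half-tol=0.200, Σhalf²=0.244100
  +E: nom +43.760 → Σnom=9.700; wc +0.277/-0.060 → slack +1.197/-0.960; half-tol=0.169, Σhalf²=0.272492
  +F: nom +27.900 → Σnom=37.600; wc +0.116/-0.290 → slack +1.313/-1.250; half-tol=0.203, Σhalf²=0.313701
  -G: nom -21.150 → Σnom=16.450; wc +0.100/-0.100 → slack +1.413/-1.350; half-tol=0.100, Σhalf²=0.323701
  -H: nom -14.450 → Σnom=2.000; wc +0.458/-0.458 → slack +1.871/-1.808; half-tol=0.458, Σhalf²=0.533465
  +I: nom +11.200 → Σnom=13.200; wc +0.270/-0.141 → slack +2.141/-1.949; half-tol=0.206, Σhalf²=0.575696
Nominal = 13.200. Worst-case = [13.200 - 1.949, 13.200 + 2.141] = [11.251, 15.341]. RSS = √0.575696 = 0.759.

nominal=13.200 wc=[11.251,15.341] rss=0.759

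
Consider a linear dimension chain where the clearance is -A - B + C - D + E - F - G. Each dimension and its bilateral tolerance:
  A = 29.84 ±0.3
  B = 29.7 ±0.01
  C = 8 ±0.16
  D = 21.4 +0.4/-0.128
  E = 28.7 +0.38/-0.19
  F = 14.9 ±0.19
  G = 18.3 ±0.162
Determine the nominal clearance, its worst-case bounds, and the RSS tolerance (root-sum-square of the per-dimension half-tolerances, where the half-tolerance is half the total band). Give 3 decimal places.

nominal=-77.440 wc=[-78.852,-76.110] rss=0.574

Stack each dimension's contribution:
  -A: nom -29.840 → Σnom=-29.840; wc +0.300/-0.300 → slack +0.300/-0.300; half-tol=0.300, Σhalf²=0.090000
  -B: nom -29.700 → Σnom=-59.540; wc +0.010/-0.010 → slack +0.310/-0.310; half-tol=0.010, Σhalf²=0.090100
  +C: nom +8.000 → Σnom=-51.540; wc +0.160/-0.160 → slack +0.470/-0.470; half-tol=0.160, Σhalf²=0.115700
  -D: nom -21.400 → Σnom=-72.940; wc +0.128/-0.400 → slack +0.598/-0.870; half-tol=0.264, Σhalf²=0.185396
  +E: nom +28.700 → Σnom=-44.240; wc +0.380/-0.190 → slack +0.978/-1.060; half-tol=0.285, Σhalf²=0.266621
  -F: nom -14.900 → Σnom=-59.140; wc +0.190/-0.190 → slack +1.168/-1.250; half-tol=0.190, Σhalf²=0.302721
  -G: nom -18.300 → Σnom=-77.440; wc +0.162/-0.162 → slack +1.330/-1.412; half-tol=0.162, Σhalf²=0.328965
Nominal = -77.440. Worst-case = [-77.440 - 1.412, -77.440 + 1.330] = [-78.852, -76.110]. RSS = √0.328965 = 0.574.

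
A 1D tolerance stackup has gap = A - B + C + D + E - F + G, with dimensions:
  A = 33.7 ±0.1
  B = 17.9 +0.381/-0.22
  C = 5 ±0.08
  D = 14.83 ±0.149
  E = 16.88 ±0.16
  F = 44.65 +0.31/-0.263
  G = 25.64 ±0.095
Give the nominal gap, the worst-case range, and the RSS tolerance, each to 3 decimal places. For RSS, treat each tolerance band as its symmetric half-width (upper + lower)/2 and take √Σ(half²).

Stack each dimension's contribution:
  +A: nom +33.700 → Σnom=33.700; wc +0.100/-0.100 → slack +0.100/-0.100; half-tol=0.100, Σhalf²=0.010000
  -B: nom -17.900 → Σnom=15.800; wc +0.220/-0.381 → slack +0.320/-0.481; half-tol=0.300, Σhalf²=0.100300
  +C: nom +5.000 → Σnom=20.800; wc +0.080/-0.080 → slack +0.400/-0.561; half-tol=0.080, Σhalf²=0.106700
  +D: nom +14.830 → Σnom=35.630; wc +0.149/-0.149 → slack +0.549/-0.710; half-tol=0.149, Σhalf²=0.128901
  +E: nom +16.880 → Σnom=52.510; wc +0.160/-0.160 → slack +0.709/-0.870; half-tol=0.160, Σhalf²=0.154501
  -F: nom -44.650 → Σnom=7.860; wc +0.263/-0.310 → slack +0.972/-1.180; half-tol=0.286, Σhalf²=0.236584
  +G: nom +25.640 → Σnom=33.500; wc +0.095/-0.095 → slack +1.067/-1.275; half-tol=0.095, Σhalf²=0.245609
Nominal = 33.500. Worst-case = [33.500 - 1.275, 33.500 + 1.067] = [32.225, 34.567]. RSS = √0.245609 = 0.496.

nominal=33.500 wc=[32.225,34.567] rss=0.496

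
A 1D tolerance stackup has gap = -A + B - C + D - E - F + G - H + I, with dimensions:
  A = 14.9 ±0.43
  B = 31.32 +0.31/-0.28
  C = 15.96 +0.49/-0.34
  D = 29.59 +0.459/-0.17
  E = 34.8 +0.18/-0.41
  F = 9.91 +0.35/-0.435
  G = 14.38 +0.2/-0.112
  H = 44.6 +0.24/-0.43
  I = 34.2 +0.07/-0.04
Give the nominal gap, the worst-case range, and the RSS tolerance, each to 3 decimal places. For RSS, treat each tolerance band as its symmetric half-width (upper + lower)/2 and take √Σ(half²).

nominal=-10.680 wc=[-12.972,-7.596] rss=0.961

Stack each dimension's contribution:
  -A: nom -14.900 → Σnom=-14.900; wc +0.430/-0.430 → slack +0.430/-0.430; half-tol=0.430, Σhalf²=0.184900
  +B: nom +31.320 → Σnom=16.420; wc +0.310/-0.280 → slack +0.740/-0.710; half-tol=0.295, Σhalf²=0.271925
  -C: nom -15.960 → Σnom=0.460; wc +0.340/-0.490 → slack +1.080/-1.200; half-tol=0.415, Σhalf²=0.444150
  +D: nom +29.590 → Σnom=30.050; wc +0.459/-0.170 → slack +1.539/-1.370; half-tol=0.315, Σhalf²=0.543060
  -E: nom -34.800 → Σnom=-4.750; wc +0.410/-0.180 → slack +1.949/-1.550; half-tol=0.295, Σhalf²=0.630085
  -F: nom -9.910 → Σnom=-14.660; wc +0.435/-0.350 → slack +2.384/-1.900; half-tol=0.392, Σhalf²=0.784142
  +G: nom +14.380 → Σnom=-0.280; wc +0.200/-0.112 → slack +2.584/-2.012; half-tol=0.156, Σhalf²=0.808478
  -H: nom -44.600 → Σnom=-44.880; wc +0.430/-0.240 → slack +3.014/-2.252; half-tol=0.335, Σhalf²=0.920703
  +I: nom +34.200 → Σnom=-10.680; wc +0.070/-0.040 → slack +3.084/-2.292; half-tol=0.055, Σhalf²=0.923728
Nominal = -10.680. Worst-case = [-10.680 - 2.292, -10.680 + 3.084] = [-12.972, -7.596]. RSS = √0.923728 = 0.961.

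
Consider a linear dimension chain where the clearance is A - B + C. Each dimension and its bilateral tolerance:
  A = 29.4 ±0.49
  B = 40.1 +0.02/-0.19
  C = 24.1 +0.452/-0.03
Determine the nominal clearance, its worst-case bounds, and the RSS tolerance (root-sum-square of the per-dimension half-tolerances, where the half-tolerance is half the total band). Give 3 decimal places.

nominal=13.400 wc=[12.860,14.532] rss=0.556

Stack each dimension's contribution:
  +A: nom +29.400 → Σnom=29.400; wc +0.490/-0.490 → slack +0.490/-0.490; half-tol=0.490, Σhalf²=0.240100
  -B: nom -40.100 → Σnom=-10.700; wc +0.190/-0.020 → slack +0.680/-0.510; half-tol=0.105, Σhalf²=0.251125
  +C: nom +24.100 → Σnom=13.400; wc +0.452/-0.030 → slack +1.132/-0.540; half-tol=0.241, Σhalf²=0.309206
Nominal = 13.400. Worst-case = [13.400 - 0.540, 13.400 + 1.132] = [12.860, 14.532]. RSS = √0.309206 = 0.556.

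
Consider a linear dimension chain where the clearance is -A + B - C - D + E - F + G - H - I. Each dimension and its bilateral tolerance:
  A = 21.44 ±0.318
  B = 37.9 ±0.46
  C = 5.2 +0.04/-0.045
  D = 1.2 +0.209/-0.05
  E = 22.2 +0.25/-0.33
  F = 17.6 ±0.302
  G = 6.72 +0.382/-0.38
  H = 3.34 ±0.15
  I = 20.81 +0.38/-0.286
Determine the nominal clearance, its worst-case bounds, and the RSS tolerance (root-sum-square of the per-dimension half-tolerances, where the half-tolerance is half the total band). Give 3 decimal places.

nominal=-2.770 wc=[-5.339,-0.527] rss=0.886

Stack each dimension's contribution:
  -A: nom -21.440 → Σnom=-21.440; wc +0.318/-0.318 → slack +0.318/-0.318; half-tol=0.318, Σhalf²=0.101124
  +B: nom +37.900 → Σnom=16.460; wc +0.460/-0.460 → slack +0.778/-0.778; half-tol=0.460, Σhalf²=0.312724
  -C: nom -5.200 → Σnom=11.260; wc +0.045/-0.040 → slack +0.823/-0.818; half-tol=0.042, Σhalf²=0.314530
  -D: nom -1.200 → Σnom=10.060; wc +0.050/-0.209 → slack +0.873/-1.027; half-tol=0.130, Σhalf²=0.331300
  +E: nom +22.200 → Σnom=32.260; wc +0.250/-0.330 → slack +1.123/-1.357; half-tol=0.290, Σhalf²=0.415401
  -F: nom -17.600 → Σnom=14.660; wc +0.302/-0.302 → slack +1.425/-1.659; half-tol=0.302, Σhalf²=0.506605
  +G: nom +6.720 → Σnom=21.380; wc +0.382/-0.380 → slack +1.807/-2.039; half-tol=0.381, Σhalf²=0.651765
  -H: nom -3.340 → Σnom=18.040; wc +0.150/-0.150 → slack +1.957/-2.189; half-tol=0.150, Σhalf²=0.674265
  -I: nom -20.810 → Σnom=-2.770; wc +0.286/-0.380 → slack +2.243/-2.569; half-tol=0.333, Σhalf²=0.785154
Nominal = -2.770. Worst-case = [-2.770 - 2.569, -2.770 + 2.243] = [-5.339, -0.527]. RSS = √0.785154 = 0.886.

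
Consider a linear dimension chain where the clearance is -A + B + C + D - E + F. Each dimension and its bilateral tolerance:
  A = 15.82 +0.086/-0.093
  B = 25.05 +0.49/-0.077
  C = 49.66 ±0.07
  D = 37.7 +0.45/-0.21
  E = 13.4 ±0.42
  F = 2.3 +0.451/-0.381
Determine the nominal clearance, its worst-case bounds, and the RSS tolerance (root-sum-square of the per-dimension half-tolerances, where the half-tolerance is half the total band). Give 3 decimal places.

Stack each dimension's contribution:
  -A: nom -15.820 → Σnom=-15.820; wc +0.093/-0.086 → slack +0.093/-0.086; half-tol=0.089, Σhalf²=0.008010
  +B: nom +25.050 → Σnom=9.230; wc +0.490/-0.077 → slack +0.583/-0.163; half-tol=0.283, Σhalf²=0.088382
  +C: nom +49.660 → Σnom=58.890; wc +0.070/-0.070 → slack +0.653/-0.233; half-tol=0.070, Σhalf²=0.093282
  +D: nom +37.700 → Σnom=96.590; wc +0.450/-0.210 → slack +1.103/-0.443; half-tol=0.330, Σhalf²=0.202182
  -E: nom -13.400 → Σnom=83.190; wc +0.420/-0.420 → slack +1.523/-0.863; half-tol=0.420, Σhalf²=0.378582
  +F: nom +2.300 → Σnom=85.490; wc +0.451/-0.381 → slack +1.974/-1.244; half-tol=0.416, Σhalf²=0.551638
Nominal = 85.490. Worst-case = [85.490 - 1.244, 85.490 + 1.974] = [84.246, 87.464]. RSS = √0.551638 = 0.743.

nominal=85.490 wc=[84.246,87.464] rss=0.743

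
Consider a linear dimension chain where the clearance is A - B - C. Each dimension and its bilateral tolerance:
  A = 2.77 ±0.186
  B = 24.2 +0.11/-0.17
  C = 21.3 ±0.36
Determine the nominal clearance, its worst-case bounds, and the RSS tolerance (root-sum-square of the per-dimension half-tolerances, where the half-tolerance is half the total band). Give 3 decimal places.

Stack each dimension's contribution:
  +A: nom +2.770 → Σnom=2.770; wc +0.186/-0.186 → slack +0.186/-0.186; half-tol=0.186, Σhalf²=0.034596
  -B: nom -24.200 → Σnom=-21.430; wc +0.170/-0.110 → slack +0.356/-0.296; half-tol=0.140, Σhalf²=0.054196
  -C: nom -21.300 → Σnom=-42.730; wc +0.360/-0.360 → slack +0.716/-0.656; half-tol=0.360, Σhalf²=0.183796
Nominal = -42.730. Worst-case = [-42.730 - 0.656, -42.730 + 0.716] = [-43.386, -42.014]. RSS = √0.183796 = 0.429.

nominal=-42.730 wc=[-43.386,-42.014] rss=0.429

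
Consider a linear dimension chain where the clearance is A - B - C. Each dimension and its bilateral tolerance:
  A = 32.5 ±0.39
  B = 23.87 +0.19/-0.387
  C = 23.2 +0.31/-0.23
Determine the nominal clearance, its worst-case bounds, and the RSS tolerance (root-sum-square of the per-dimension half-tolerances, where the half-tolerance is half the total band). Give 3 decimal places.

nominal=-14.570 wc=[-15.460,-13.563] rss=0.555

Stack each dimension's contribution:
  +A: nom +32.500 → Σnom=32.500; wc +0.390/-0.390 → slack +0.390/-0.390; half-tol=0.390, Σhalf²=0.152100
  -B: nom -23.870 → Σnom=8.630; wc +0.387/-0.190 → slack +0.777/-0.580; half-tol=0.288, Σhalf²=0.235332
  -C: nom -23.200 → Σnom=-14.570; wc +0.230/-0.310 → slack +1.007/-0.890; half-tol=0.270, Σhalf²=0.308232
Nominal = -14.570. Worst-case = [-14.570 - 0.890, -14.570 + 1.007] = [-15.460, -13.563]. RSS = √0.308232 = 0.555.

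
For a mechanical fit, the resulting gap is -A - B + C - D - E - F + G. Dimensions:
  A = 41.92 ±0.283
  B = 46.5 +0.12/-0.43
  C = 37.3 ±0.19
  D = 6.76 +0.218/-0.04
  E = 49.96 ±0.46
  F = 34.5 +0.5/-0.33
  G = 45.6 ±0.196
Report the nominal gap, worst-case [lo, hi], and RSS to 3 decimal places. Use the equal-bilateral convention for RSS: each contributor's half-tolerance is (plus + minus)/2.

nominal=-96.740 wc=[-98.707,-94.811] rss=0.794

Stack each dimension's contribution:
  -A: nom -41.920 → Σnom=-41.920; wc +0.283/-0.283 → slack +0.283/-0.283; half-tol=0.283, Σhalf²=0.080089
  -B: nom -46.500 → Σnom=-88.420; wc +0.430/-0.120 → slack +0.713/-0.403; half-tol=0.275, Σhalf²=0.155714
  +C: nom +37.300 → Σnom=-51.120; wc +0.190/-0.190 → slack +0.903/-0.593; half-tol=0.190, Σhalf²=0.191814
  -D: nom -6.760 → Σnom=-57.880; wc +0.040/-0.218 → slack +0.943/-0.811; half-tol=0.129, Σhalf²=0.208455
  -E: nom -49.960 → Σnom=-107.840; wc +0.460/-0.460 → slack +1.403/-1.271; half-tol=0.460, Σhalf²=0.420055
  -F: nom -34.500 → Σnom=-142.340; wc +0.330/-0.500 → slack +1.733/-1.771; half-tol=0.415, Σhalf²=0.592280
  +G: nom +45.600 → Σnom=-96.740; wc +0.196/-0.196 → slack +1.929/-1.967; half-tol=0.196, Σhalf²=0.630696
Nominal = -96.740. Worst-case = [-96.740 - 1.967, -96.740 + 1.929] = [-98.707, -94.811]. RSS = √0.630696 = 0.794.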